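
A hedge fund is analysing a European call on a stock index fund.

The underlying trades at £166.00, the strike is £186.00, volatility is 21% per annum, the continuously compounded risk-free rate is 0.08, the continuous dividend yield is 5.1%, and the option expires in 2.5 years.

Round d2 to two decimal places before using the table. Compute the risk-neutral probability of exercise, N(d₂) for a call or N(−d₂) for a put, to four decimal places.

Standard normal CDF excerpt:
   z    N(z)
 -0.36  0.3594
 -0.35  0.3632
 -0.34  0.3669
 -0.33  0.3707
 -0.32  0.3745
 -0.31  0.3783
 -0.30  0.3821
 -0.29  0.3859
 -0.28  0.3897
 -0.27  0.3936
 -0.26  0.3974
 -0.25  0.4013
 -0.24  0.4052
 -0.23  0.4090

0.3859

σ√T = 0.21·√2.5 = 0.3320
ln(S/K) + (r − q + σ²/2)T = ln(166/186) + (0.08 − 0.051 + 0.21²/2)·2.5 = -0.1138 + 0.1276 = 0.0139
d₁ = 0.0139 / 0.3320 = 0.0418 ≈ 0.04
d₂ = d₁ − σ√T = 0.0418 − 0.3320 = -0.2903 ≈ -0.29
Pr(exercise) under Q = N(d₂) = 0.3859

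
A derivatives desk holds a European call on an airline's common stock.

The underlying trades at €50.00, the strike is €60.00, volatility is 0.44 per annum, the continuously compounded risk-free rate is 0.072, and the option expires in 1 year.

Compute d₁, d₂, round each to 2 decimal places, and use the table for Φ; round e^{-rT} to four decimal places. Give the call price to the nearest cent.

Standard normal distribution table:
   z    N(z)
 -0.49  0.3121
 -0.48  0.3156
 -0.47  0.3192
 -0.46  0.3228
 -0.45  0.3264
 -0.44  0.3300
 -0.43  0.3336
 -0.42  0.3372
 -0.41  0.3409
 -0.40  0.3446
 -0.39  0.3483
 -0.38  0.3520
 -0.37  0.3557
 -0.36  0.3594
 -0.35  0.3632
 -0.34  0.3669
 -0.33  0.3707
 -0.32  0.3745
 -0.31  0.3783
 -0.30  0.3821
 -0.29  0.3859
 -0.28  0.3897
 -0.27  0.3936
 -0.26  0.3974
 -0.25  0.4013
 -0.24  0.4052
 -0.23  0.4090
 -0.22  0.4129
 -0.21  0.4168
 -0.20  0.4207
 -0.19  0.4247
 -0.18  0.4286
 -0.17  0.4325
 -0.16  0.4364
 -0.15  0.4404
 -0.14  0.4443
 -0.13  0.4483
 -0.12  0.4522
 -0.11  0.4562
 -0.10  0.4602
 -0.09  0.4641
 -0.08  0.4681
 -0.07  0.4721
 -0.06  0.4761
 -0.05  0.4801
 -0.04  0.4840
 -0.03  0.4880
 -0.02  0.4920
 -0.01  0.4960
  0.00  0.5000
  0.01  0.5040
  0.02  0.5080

σ√T = 0.44·√1 = 0.4400
ln(S/K) + (r + σ²/2)T = ln(50/60) + (0.072 + 0.44²/2)·1 = -0.1823 + 0.1688 = -0.0135
d₁ = -0.0135 / 0.4400 = -0.0307 ⇒ -0.03
d₂ = d₁ − σ√T = -0.0307 − 0.4400 = -0.4707 ⇒ -0.47
exp(−rT) = exp(−0.072·1) = 0.9305
N(d₁) = N(-0.03) = 0.4880;  N(d₂) = N(-0.47) = 0.3192
C = 50·0.4880 − 60·0.9305·0.3192 = 24.4000 − 17.8209 = 6.5791

€6.58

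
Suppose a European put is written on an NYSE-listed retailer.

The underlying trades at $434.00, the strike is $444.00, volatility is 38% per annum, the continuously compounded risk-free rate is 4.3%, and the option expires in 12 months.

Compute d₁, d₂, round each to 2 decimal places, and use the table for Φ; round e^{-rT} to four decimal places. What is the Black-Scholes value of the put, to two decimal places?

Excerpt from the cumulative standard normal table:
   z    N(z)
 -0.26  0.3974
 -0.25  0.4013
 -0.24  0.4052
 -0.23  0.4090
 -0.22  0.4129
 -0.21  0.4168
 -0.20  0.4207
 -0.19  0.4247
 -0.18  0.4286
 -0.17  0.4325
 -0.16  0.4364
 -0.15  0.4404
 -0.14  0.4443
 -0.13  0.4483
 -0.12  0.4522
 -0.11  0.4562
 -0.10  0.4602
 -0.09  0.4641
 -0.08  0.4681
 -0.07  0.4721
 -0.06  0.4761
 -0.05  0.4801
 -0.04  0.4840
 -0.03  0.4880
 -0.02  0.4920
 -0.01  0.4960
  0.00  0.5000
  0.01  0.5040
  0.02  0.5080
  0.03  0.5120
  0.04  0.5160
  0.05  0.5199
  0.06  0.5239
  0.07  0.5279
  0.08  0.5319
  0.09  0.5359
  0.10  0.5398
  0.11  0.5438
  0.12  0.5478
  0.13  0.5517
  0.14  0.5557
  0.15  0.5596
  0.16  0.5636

$60.49

T = 1;  σ√T = 0.3800
d₁ = [ln(434/444) + (0.043 + 0.38²/2)·1] / 0.3800 = [-0.0228 + 0.1152] / 0.3800 = 0.2432 ⇒ 0.24
d₂ = d₁ − σ√T = 0.2432 − 0.3800 = -0.1368 ⇒ -0.14
e^(−rT) = e^(−0.043·1) = 0.9579
N(−d₂) = N(0.14) = 0.5557;  N(−d₁) = N(-0.24) = 0.4052
P = 444·0.9579·0.5557 − 434·0.4052 = 236.3434 − 175.8568 = 60.4866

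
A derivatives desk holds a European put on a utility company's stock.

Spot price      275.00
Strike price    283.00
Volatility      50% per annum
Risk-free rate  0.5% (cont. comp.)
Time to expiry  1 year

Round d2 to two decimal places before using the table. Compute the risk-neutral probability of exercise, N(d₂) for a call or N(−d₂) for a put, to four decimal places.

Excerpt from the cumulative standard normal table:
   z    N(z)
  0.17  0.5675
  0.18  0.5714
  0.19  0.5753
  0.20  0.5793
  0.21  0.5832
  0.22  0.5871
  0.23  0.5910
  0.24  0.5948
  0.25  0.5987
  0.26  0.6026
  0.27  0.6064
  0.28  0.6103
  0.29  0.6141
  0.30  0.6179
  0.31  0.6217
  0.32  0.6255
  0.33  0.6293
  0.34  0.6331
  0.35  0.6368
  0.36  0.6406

0.6179

σ√T = 0.5 × 1.0000 = 0.5000
d₁ = [ln(275/283) + (0.005 + 0.5²/2)·1] / 0.5000 = [-0.0287 + 0.1300] / 0.5000 = 0.2026 ≈ 0.20
d₂ = d₁ − σ√T = 0.2026 − 0.5000 = -0.2974 ≈ -0.30
Risk-neutral Pr[S_T < K] = N(−d₂) = N(0.30) = 0.6179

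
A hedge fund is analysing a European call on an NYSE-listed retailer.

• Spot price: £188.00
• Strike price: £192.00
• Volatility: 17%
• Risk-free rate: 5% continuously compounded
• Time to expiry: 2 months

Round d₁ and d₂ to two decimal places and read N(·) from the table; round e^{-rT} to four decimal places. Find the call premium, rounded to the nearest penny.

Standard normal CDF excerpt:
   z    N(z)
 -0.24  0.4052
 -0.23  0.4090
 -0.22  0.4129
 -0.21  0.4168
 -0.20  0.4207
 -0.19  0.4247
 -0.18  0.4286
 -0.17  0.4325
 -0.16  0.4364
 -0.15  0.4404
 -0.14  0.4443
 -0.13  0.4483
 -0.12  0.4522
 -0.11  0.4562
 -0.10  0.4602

σ√T = 0.17·√0.1667 = 0.0694
ln(S/K) + (r + σ²/2)T = ln(188/192) + (0.05 + 0.17²/2)·0.1667 = -0.0211 + 0.0107 = -0.0103
d₁ = -0.0103 / 0.0694 = -0.1486 which rounds to -0.15
d₂ = d₁ − σ√T = -0.1486 − 0.0694 = -0.2180 which rounds to -0.22
exp(−rT) = exp(−0.05·0.1667) = 0.9917
C = 188·N(-0.15) − 192·0.9917·N(-0.22) = 188·0.4404 − 192·0.9917·0.4129 = 82.7952 − 78.6188 = 4.1764

£4.18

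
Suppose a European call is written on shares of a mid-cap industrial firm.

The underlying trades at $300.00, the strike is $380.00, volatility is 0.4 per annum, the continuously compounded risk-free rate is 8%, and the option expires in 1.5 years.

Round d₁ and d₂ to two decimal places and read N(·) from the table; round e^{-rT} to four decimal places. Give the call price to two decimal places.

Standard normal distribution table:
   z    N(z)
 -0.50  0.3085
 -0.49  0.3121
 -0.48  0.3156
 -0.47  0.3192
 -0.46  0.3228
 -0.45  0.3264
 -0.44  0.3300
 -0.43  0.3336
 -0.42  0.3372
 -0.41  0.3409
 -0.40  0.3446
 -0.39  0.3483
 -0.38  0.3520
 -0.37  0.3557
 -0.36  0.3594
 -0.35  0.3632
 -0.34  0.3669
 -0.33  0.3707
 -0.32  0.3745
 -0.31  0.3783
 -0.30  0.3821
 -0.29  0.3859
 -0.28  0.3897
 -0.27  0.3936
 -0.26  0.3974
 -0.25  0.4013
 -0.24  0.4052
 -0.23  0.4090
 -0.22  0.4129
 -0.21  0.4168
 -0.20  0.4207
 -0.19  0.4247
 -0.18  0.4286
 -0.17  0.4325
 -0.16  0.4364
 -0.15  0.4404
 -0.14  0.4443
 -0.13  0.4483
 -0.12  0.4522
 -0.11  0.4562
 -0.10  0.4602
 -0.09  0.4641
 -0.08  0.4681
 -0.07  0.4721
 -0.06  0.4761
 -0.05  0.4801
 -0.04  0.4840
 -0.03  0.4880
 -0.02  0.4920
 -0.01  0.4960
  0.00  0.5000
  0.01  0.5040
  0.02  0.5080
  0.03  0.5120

$44.84

T = 1.5;  σ√T = 0.4899
d₁ = [ln(300/380) + (0.08 + 0.4²/2)·1.5] / 0.4899 = [-0.2364 + 0.2400] / 0.4899 = 0.0074 → 0.01
d₂ = d₁ − σ√T = 0.0074 − 0.4899 = -0.4825 → -0.48
exp(−rT) = exp(−0.08·1.5) = 0.8869
N(d₁) = N(0.01) = 0.5040;  N(d₂) = N(-0.48) = 0.3156
C = 300·0.5040 − 380·0.8869·0.3156 = 151.2000 − 106.3641 = 44.8359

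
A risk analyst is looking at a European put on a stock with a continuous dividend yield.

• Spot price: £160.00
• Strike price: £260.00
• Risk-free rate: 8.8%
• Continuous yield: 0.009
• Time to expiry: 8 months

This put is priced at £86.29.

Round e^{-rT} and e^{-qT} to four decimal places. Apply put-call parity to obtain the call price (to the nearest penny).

exp(−qT) = exp(−0.009·0.6667) = 0.9940;  exp(−rT) = exp(−0.088·0.6667) = 0.9430
Put-call parity: C − P = S·e^(−qT) − K·e^(−rT) = 160·0.9940 − 260·0.9430 = 159.0400 − 245.1800 = -86.1400
C = P + (C − P) = 86.29 + (-86.1400) = 0.1500

£0.15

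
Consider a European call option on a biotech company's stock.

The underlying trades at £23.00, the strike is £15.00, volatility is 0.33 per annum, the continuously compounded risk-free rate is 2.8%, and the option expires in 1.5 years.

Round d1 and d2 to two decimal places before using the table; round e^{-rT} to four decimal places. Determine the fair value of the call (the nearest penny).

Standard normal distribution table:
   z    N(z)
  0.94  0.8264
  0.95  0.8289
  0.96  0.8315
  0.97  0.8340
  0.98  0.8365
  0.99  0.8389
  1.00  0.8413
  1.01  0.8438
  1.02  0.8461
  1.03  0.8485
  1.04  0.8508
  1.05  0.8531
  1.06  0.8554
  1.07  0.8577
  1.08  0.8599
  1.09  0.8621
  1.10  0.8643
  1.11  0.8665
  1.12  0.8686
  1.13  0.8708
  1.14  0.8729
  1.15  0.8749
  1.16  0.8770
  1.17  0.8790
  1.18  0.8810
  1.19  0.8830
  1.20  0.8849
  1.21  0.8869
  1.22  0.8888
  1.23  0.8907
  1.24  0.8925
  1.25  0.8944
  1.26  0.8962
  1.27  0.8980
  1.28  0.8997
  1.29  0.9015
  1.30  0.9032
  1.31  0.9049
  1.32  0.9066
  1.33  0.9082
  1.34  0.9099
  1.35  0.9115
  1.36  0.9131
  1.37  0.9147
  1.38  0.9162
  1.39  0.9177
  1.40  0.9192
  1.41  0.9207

σ√T = 0.33·√1.5 = 0.4042
d₁ = [ln(23/15) + (0.028 + 0.33²/2)·1.5] / 0.4042 = [0.4274 + 0.1237] / 0.4042 = 1.3636 → 1.36
d₂ = d₁ − σ√T = 1.3636 − 0.4042 = 0.9594 → 0.96
exp(−rT) = exp(−0.028·1.5) = 0.9589
N(d₁) = N(1.36) = 0.9131;  N(d₂) = N(0.96) = 0.8315
C = 23·0.9131 − 15·0.9589·0.8315 = 21.0013 − 11.9599 = 9.0414

£9.04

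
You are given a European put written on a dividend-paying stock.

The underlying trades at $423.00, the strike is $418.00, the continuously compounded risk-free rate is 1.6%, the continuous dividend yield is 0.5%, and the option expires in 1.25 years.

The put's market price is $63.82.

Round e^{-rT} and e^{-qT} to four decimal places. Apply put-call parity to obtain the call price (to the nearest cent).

$74.47

exp(−qT) = exp(−0.005·1.25) = 0.9938;  exp(−rT) = exp(−0.016·1.25) = 0.9802
Put-call parity: C − P = S·e^(−qT) − K·e^(−rT) = 423·0.9938 − 418·0.9802 = 420.3774 − 409.7236 = 10.6538
C = P + (C − P) = 63.82 + (10.6538) = 74.4738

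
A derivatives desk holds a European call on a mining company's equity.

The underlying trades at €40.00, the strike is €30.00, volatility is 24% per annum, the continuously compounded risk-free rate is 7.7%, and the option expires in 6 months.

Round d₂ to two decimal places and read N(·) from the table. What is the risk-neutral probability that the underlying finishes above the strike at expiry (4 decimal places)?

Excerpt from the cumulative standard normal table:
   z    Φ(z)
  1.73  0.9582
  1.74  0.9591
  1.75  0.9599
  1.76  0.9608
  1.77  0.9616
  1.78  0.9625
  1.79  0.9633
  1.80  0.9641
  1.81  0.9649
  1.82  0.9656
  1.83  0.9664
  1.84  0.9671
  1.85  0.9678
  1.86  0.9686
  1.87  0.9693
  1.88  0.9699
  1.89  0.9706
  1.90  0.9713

0.9671

σ√T = 0.24·√0.5 = 0.1697
ln(S/K) + (r + σ²/2)T = ln(40/30) + (0.077 + 0.24²/2)·0.5 = 0.2877 + 0.0529 = 0.3406
d₁ = 0.3406 / 0.1697 = 2.0069 ⇒ 2.01
d₂ = d₁ − σ√T = 2.0069 − 0.1697 = 1.8372 ⇒ 1.84
Pr(exercise) under Q = N(d₂) = 0.9671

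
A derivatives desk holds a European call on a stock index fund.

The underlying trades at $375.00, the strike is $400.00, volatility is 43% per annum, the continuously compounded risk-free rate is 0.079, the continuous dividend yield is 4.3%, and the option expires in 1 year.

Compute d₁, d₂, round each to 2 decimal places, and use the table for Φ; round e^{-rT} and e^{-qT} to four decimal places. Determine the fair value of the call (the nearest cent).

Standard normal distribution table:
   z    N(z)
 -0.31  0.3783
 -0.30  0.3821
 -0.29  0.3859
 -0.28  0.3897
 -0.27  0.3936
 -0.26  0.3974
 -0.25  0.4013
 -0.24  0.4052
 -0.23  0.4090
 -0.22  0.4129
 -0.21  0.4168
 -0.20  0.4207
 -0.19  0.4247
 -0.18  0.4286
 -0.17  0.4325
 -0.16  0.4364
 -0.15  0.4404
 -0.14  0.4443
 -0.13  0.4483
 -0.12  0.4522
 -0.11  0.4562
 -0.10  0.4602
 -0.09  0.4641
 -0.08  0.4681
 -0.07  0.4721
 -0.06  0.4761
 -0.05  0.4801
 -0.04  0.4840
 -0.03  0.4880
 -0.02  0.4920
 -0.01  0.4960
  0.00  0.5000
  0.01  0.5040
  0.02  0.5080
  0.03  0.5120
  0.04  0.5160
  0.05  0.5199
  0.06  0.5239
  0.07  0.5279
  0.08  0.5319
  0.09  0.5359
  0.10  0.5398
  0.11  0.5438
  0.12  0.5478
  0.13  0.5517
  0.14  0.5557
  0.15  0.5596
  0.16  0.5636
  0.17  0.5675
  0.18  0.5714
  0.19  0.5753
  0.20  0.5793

$56.98

T = 1;  σ√T = 0.4300
d₁ = [ln(375/400) + (0.079 − 0.043 + 0.43²/2)·1] / 0.4300 = [-0.0645 + 0.1285] / 0.4300 = 0.1486 → 0.15
d₂ = d₁ − σ√T = 0.1486 − 0.4300 = -0.2814 → -0.28
e^(−qT) = e^(−0.043·1) = 0.9579;  e^(−rT) = e^(−0.079·1) = 0.9240
N(d₁) = N(0.15) = 0.5596;  N(d₂) = N(-0.28) = 0.3897
C = 375·0.9579·0.5596 − 400·0.9240·0.3897 = 201.0153 − 144.0331 = 56.9822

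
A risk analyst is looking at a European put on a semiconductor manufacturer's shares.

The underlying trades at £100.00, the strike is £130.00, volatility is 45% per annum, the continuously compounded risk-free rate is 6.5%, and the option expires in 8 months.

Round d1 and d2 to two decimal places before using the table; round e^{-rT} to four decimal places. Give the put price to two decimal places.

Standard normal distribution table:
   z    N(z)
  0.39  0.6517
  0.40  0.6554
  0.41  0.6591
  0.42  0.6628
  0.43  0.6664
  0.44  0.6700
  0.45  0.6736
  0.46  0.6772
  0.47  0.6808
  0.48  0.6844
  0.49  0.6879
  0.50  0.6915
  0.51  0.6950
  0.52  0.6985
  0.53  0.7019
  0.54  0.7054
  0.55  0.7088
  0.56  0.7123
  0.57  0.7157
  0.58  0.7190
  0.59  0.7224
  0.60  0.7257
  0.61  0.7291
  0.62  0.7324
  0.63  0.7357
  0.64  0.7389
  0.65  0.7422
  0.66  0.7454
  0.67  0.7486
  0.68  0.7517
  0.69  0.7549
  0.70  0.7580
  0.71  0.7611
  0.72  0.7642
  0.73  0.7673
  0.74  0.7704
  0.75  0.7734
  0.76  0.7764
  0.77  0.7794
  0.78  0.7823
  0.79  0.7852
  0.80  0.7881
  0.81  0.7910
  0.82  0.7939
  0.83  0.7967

σ√T = 0.45 × 0.8165 = 0.3674
ln(S/K) + (r + σ²/2)T = ln(100/130) + (0.065 + 0.45²/2)·0.6667 = -0.2624 + 0.1108 = -0.1515
d₁ = -0.1515 / 0.3674 = -0.4124 which rounds to -0.41
d₂ = d₁ − σ√T = -0.4124 − 0.3674 = -0.7798 which rounds to -0.78
exp(−rT) = exp(−0.065·0.6667) = 0.9576
P = 130·0.9576·N(0.78) − 100·N(0.41) = 130·0.9576·0.7823 − 100·0.6591 = 97.3870 − 65.9100 = 31.4770

£31.48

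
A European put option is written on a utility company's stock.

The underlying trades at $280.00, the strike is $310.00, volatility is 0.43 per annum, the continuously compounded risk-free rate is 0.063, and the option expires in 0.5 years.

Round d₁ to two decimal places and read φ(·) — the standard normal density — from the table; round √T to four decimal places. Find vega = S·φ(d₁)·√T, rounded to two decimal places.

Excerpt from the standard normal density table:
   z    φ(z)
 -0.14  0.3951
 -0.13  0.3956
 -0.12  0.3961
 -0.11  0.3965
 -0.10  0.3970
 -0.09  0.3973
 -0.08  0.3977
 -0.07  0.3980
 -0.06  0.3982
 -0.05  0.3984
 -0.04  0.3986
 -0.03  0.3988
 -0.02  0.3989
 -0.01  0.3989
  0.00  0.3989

σ√T = 0.43·√0.5 = 0.3041
d₁ = [ln(280/310) + (0.063 + 0.43²/2)·0.5] / 0.3041 = [-0.1018 + 0.0777] / 0.3041 = -0.0791 → -0.08
√T = √0.5 = 0.7071
φ(d₁) = φ(-0.08) = 0.3977
vega = S·φ(d₁)·√T = 280·0.3977·0.7071 = 78.7398

78.74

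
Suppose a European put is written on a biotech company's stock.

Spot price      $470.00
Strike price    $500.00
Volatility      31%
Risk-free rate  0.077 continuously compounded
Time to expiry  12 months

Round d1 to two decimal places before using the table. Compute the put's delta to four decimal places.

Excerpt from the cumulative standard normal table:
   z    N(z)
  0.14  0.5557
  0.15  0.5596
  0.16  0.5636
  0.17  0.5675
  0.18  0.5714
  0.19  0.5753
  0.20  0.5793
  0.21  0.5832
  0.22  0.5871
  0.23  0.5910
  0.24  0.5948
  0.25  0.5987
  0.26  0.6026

σ√T = 0.31·√1 = 0.3100
d₁ = [ln(470/500) + (0.077 + ½·0.31²)·1] / (σ√T) = (-0.0619 + 0.1250) / 0.3100 = 0.2038 → 0.20
N(d₁) = N(0.20) = 0.5793
Δ_put = N(d₁) − 1 = 0.5793 − 1 = -0.4207

-0.4207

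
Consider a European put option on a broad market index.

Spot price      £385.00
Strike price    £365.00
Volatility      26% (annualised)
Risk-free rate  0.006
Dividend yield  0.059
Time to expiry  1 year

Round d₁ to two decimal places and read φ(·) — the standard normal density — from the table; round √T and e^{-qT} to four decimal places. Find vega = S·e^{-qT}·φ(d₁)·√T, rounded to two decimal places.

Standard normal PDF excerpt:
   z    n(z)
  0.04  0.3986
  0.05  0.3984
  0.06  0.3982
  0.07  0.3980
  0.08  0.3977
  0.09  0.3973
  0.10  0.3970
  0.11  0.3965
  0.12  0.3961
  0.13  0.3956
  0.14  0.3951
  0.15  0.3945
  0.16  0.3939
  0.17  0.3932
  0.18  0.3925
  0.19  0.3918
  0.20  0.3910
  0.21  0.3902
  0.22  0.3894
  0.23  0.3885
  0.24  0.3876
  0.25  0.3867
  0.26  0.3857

143.58

σ√T = 0.26·√1 = 0.2600
d₁ = [ln(385/365) + (0.006 − 0.059 + ½·0.26²)·1] / (σ√T) = (0.0533 − 0.0192) / 0.2600 = 0.1313 ≈ 0.13
√T = √1 = 1.0000
φ(d₁) = φ(0.13) = 0.3956
exp(−qT) = exp(−0.059·1) = 0.9427
vega = S·exp(−qT)·φ(d₁)·√T = 385·0.9427·0.3956·1.0000 = 143.5789
(Vega is the same for a European call and put with the same parameters.)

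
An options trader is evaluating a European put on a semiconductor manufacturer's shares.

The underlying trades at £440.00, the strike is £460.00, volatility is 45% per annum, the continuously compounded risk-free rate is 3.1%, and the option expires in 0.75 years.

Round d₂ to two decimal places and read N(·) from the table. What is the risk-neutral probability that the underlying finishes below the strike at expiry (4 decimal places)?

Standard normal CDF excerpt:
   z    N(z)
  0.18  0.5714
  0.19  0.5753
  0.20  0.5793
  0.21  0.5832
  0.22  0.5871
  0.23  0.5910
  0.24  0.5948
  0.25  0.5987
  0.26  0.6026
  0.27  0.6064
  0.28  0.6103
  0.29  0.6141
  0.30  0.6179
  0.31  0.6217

0.5987

T = 0.75;  σ√T = 0.3897
d₁ = [ln(440/460) + (0.031 + ½·0.45²)·0.75] / (σ√T) = (-0.0445 + 0.0992) / 0.3897 = 0.1405 which rounds to 0.14
d₂ = 0.1405 − 0.3897 = -0.2493 which rounds to -0.25
Risk-neutral Pr[S_T < K] = N(−d₂) = N(0.25) = 0.5987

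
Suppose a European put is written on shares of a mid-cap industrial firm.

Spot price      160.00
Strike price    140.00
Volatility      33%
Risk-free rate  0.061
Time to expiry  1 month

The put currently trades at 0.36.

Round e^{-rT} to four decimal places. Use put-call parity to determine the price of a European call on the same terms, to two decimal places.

e^(−rT) = e^(−0.061·0.08333) = 0.9949
Put-call parity: C − P = S − K·e^(−rT) = 160 − 140·0.9949 = 160 − 139.2860 = 20.7140
C = P + (C − P) = 0.36 + (20.7140) = 21.0740

21.07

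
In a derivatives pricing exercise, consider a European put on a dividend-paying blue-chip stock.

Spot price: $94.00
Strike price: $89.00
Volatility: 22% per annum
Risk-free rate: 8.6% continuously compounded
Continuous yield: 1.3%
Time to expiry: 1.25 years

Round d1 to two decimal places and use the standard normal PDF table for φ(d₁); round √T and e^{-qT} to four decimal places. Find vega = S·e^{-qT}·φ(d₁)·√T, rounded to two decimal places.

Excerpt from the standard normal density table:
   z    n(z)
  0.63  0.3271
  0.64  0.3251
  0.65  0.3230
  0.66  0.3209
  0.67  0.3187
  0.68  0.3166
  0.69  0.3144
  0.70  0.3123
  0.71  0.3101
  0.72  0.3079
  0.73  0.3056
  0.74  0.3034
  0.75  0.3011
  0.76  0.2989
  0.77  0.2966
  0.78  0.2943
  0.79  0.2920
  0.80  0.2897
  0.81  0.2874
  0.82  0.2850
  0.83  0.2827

31.84

σ√T = 0.22·√1.25 = 0.2460
d₁ = [ln(94/89) + (0.086 − 0.013 + ½·0.22²)·1.25] / (σ√T) = (0.0547 + 0.1215) / 0.2460 = 0.7162 → 0.72
√T = √1.25 = 1.1180
φ(d₁) = φ(0.72) = 0.3079
exp(−qT) = exp(−0.013·1.25) = 0.9839
vega = S·exp(−qT)·φ(d₁)·√T = 94·0.9839·0.3079·1.1180 = 31.8369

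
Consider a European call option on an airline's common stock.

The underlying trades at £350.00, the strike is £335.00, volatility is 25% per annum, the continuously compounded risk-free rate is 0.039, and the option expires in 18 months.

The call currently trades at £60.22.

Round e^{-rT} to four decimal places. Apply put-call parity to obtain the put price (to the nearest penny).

£26.19

e^(−rT) = e^(−0.039·1.5) = 0.9432
Put-call parity: C − P = S − K·e^(−rT) = 350 − 335·0.9432 = 350 − 315.9720 = 34.0280
P = C − (C − P) = 60.22 − (34.0280) = 26.1920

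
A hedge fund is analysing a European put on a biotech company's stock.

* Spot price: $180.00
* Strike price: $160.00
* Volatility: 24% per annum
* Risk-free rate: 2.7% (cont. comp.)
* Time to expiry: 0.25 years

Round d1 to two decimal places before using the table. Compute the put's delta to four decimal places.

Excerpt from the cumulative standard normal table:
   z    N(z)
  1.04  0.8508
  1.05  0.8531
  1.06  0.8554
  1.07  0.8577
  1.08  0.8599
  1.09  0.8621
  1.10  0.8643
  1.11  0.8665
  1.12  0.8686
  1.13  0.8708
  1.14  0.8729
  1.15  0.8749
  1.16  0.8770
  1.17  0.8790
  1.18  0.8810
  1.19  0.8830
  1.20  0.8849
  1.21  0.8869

σ√T = 0.24·√0.25 = 0.1200
ln(S/K) + (r + σ²/2)T = ln(180/160) + (0.027 + 0.24²/2)·0.25 = 0.1178 + 0.0140 = 0.1317
d₁ = 0.1317 / 0.1200 = 1.0978 ⇒ 1.10
N(d₁) = N(1.10) = 0.8643
Δ_put = N(d₁) − 1 = 0.8643 − 1 = -0.1357

-0.1357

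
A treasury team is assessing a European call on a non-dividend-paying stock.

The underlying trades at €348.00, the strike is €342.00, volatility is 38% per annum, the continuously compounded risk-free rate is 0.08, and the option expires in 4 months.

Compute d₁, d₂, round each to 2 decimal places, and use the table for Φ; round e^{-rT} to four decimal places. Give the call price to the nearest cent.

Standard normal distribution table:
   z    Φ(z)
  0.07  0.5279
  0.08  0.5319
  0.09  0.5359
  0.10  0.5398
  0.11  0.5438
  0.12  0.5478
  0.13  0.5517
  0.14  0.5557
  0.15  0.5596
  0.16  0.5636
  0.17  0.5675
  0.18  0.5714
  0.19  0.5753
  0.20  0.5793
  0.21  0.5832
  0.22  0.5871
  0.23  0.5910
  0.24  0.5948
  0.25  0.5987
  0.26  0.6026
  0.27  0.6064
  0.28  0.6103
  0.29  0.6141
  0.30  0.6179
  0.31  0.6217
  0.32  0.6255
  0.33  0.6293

€37.89

σ√T = 0.38 × 0.5774 = 0.2194
d₁ = [ln(348/342) + (0.08 + ½·0.38²)·0.3333] / (σ√T) = (0.0174 + 0.0507) / 0.2194 = 0.3105 which rounds to 0.31
d₂ = 0.3105 − 0.2194 = 0.0911 which rounds to 0.09
exp(−rT) = exp(−0.08·0.3333) = 0.9737
C = 348·N(0.31) − 342·0.9737·N(0.09) = 348·0.6217 − 342·0.9737·0.5359 = 216.3516 − 178.4576 = 37.8940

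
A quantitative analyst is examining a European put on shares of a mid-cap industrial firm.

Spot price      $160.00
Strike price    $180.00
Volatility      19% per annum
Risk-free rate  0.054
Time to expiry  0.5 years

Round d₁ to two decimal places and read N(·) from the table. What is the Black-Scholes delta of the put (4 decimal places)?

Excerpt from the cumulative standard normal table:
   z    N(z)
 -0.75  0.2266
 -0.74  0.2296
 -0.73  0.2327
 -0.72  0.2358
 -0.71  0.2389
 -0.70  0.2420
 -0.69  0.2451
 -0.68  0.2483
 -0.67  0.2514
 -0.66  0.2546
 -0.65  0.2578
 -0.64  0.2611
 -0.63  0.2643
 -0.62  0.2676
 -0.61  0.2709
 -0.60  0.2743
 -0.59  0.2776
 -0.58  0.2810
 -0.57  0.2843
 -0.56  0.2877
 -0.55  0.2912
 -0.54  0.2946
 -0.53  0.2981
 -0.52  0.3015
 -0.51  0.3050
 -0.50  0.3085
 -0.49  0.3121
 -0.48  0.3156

-0.7291

T = 0.5;  σ√T = 0.1344
d₁ = [ln(160/180) + (0.054 + ½·0.19²)·0.5] / (σ√T) = (-0.1178 + 0.0360) / 0.1344 = -0.6085 ≈ -0.61
N(d₁) = N(-0.61) = 0.2709
Δ_put = N(d₁) − 1 = 0.2709 − 1 = -0.7291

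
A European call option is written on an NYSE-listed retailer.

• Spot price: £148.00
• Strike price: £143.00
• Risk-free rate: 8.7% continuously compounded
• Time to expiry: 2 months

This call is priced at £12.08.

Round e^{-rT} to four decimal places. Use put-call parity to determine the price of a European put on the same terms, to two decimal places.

e^(−rT) = e^(−0.087·0.1667) = 0.9856
Put-call parity: C − P = S − K·e^(−rT) = 148 − 143·0.9856 = 148 − 140.9408 = 7.0592
P = C − (C − P) = 12.08 − (7.0592) = 5.0208

£5.02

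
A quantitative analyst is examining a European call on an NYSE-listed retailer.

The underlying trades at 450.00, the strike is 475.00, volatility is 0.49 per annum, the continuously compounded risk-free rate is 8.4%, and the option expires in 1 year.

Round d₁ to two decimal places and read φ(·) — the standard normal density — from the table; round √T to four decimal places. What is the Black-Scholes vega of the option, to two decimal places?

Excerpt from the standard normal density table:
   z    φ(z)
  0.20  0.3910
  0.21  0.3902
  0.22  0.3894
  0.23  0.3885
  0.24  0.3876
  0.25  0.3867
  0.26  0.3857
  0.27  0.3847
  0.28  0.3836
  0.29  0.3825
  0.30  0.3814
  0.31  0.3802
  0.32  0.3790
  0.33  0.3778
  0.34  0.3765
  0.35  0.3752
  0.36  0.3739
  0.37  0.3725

171.09

σ√T = 0.49 × 1.0000 = 0.4900
d₁ = [ln(450/475) + (0.084 + 0.49²/2)·1] / 0.4900 = [-0.0541 + 0.2041] / 0.4900 = 0.3061 ≈ 0.31
√T = √1 = 1.0000
φ(d₁) = φ(0.31) = 0.3802
vega = S·φ(d₁)·√T = 450·0.3802·1.0000 = 171.0900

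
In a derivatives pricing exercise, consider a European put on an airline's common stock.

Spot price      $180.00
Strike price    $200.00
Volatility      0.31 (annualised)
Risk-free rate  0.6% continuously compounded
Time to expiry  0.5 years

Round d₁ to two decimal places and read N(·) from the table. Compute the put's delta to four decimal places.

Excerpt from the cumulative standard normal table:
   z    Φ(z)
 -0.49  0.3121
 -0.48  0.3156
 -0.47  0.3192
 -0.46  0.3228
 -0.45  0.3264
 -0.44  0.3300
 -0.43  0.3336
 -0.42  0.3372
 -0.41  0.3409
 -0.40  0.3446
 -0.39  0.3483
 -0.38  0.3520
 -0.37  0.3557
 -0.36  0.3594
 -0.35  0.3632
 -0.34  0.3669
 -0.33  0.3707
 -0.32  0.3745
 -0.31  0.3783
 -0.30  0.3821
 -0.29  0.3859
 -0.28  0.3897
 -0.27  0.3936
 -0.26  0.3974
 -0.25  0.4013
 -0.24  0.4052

T = 0.5;  σ√T = 0.2192
d₁ = [ln(180/200) + (0.006 + ½·0.31²)·0.5] / (σ√T) = (-0.1054 + 0.0270) / 0.2192 = -0.3574 → -0.36
N(d₁) = N(-0.36) = 0.3594
Δ_put = N(d₁) − 1 = 0.3594 − 1 = -0.6406

-0.6406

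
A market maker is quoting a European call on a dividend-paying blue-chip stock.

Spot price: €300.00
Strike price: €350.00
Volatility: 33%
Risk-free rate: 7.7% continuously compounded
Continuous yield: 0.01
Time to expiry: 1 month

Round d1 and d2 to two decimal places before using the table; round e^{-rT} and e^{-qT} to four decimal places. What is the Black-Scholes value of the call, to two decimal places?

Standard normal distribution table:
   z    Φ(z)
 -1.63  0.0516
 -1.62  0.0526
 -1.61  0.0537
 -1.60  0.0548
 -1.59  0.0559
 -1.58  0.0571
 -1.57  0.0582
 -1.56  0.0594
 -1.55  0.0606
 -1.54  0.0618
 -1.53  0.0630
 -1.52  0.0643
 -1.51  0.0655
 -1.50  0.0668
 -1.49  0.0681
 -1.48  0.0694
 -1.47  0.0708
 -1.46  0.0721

€0.96

σ√T = 0.33·√0.08333 = 0.0953
d₁ = [ln(300/350) + (0.077 − 0.01 + ½·0.33²)·0.08333] / (σ√T) = (-0.1542 + 0.0101) / 0.0953 = -1.5119 ⇒ -1.51
d₂ = -1.5119 − 0.0953 = -1.6072 ⇒ -1.61
e^(−qT) = e^(−0.01·0.08333) = 0.9992;  e^(−rT) = e^(−0.077·0.08333) = 0.9936
C = 300·0.9992·N(-1.51) − 350·0.9936·N(-1.61) = 300·0.9992·0.0655 − 350·0.9936·0.0537 = 19.6343 − 18.6747 = 0.9596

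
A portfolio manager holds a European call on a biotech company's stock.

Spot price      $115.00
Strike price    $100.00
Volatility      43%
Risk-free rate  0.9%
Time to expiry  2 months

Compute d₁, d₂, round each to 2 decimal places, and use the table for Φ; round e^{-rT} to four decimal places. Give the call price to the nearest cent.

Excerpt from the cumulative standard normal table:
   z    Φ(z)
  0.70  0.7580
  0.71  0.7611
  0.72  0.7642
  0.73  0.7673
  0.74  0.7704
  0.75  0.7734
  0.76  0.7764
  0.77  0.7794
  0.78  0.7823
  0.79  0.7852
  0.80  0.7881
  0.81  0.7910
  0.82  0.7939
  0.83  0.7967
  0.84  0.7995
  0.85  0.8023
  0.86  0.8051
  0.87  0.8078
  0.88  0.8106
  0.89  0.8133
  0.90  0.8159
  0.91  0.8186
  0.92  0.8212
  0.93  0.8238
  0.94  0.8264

T = 0.1667;  σ√T = 0.1755
d₁ = [ln(115/100) + (0.009 + 0.43²/2)·0.1667] / 0.1755 = [0.1398 + 0.0169] / 0.1755 = 0.8925 ≈ 0.89
d₂ = d₁ − σ√T = 0.8925 − 0.1755 = 0.7169 ≈ 0.72
e^(−rT) = e^(−0.009·0.1667) = 0.9985
C = 115·N(0.89) − 100·0.9985·N(0.72) = 115·0.8133 − 100·0.9985·0.7642 = 93.5295 − 76.3054 = 17.2241

$17.22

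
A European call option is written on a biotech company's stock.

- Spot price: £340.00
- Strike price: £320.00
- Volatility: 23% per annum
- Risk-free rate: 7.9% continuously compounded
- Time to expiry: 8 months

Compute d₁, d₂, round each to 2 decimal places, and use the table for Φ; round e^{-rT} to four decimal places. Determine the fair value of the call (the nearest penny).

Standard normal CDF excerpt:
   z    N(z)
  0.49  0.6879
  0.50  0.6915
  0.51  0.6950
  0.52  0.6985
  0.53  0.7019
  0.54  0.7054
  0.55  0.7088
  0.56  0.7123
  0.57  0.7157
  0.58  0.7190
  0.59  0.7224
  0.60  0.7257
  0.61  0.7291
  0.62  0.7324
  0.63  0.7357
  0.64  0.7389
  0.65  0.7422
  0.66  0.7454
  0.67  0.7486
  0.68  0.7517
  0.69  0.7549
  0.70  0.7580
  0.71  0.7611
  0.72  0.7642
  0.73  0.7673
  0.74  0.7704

£46.73

σ√T = 0.23·√0.6667 = 0.1878
d₁ = [ln(340/320) + (0.079 + ½·0.23²)·0.6667] / (σ√T) = (0.0606 + 0.0703) / 0.1878 = 0.6972 ≈ 0.70
d₂ = 0.6972 − 0.1878 = 0.5094 ≈ 0.51
e^(−rT) = e^(−0.079·0.6667) = 0.9487
N(d₁) = N(0.70) = 0.7580;  N(d₂) = N(0.51) = 0.6950
C = 340·0.7580 − 320·0.9487·0.6950 = 257.7200 − 210.9909 = 46.7291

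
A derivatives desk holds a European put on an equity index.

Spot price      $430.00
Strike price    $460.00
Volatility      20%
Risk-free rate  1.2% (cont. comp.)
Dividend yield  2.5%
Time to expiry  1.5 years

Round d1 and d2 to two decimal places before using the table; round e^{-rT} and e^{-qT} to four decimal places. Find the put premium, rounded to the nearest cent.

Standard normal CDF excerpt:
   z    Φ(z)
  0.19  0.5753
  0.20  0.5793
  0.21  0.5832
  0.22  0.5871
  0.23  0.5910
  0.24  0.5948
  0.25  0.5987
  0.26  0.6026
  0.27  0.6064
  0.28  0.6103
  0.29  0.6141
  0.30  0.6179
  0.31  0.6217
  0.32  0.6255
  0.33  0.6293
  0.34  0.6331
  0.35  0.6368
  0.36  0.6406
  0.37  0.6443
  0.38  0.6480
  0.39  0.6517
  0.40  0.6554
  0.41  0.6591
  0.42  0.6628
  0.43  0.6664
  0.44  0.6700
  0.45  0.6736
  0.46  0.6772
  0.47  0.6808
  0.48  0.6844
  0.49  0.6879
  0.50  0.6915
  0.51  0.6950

σ√T = 0.2 × 1.2247 = 0.2449
d₁ = [ln(430/460) + (0.012 − 0.025 + 0.2²/2)·1.5] / 0.2449 = [-0.0674 + 0.0105] / 0.2449 = -0.2325 ⇒ -0.23
d₂ = d₁ − σ√T = -0.2325 − 0.2449 = -0.4774 ⇒ -0.48
exp(−qT) = exp(−0.025·1.5) = 0.9632;  exp(−rT) = exp(−0.012·1.5) = 0.9822
N(−d₂) = N(0.48) = 0.6844;  N(−d₁) = N(0.23) = 0.5910
P = 460·0.9822·0.6844 − 430·0.9632·0.5910 = 309.2201 − 244.7780 = 64.4421

$64.44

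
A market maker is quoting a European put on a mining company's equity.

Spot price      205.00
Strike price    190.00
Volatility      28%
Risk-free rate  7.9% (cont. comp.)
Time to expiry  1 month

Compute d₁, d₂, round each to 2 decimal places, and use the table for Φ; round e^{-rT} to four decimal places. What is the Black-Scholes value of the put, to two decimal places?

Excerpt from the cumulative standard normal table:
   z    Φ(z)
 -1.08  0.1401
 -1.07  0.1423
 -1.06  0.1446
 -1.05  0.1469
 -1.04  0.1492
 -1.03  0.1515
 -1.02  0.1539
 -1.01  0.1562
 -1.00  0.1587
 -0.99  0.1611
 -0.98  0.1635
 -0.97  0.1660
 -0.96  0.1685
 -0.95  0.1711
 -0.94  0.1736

1.22

σ√T = 0.28·√0.08333 = 0.0808
ln(S/K) + (r + σ²/2)T = ln(205/190) + (0.079 + 0.28²/2)·0.08333 = 0.0760 + 0.0098 = 0.0858
d₁ = 0.0858 / 0.0808 = 1.0619 → 1.06
d₂ = d₁ − σ√T = 1.0619 − 0.0808 = 0.9811 → 0.98
e^(−rT) = e^(−0.079·0.08333) = 0.9934
P = 190·0.9934·N(-0.98) − 205·N(-1.06) = 190·0.9934·0.1635 − 205·0.1446 = 30.8600 − 29.6430 = 1.2170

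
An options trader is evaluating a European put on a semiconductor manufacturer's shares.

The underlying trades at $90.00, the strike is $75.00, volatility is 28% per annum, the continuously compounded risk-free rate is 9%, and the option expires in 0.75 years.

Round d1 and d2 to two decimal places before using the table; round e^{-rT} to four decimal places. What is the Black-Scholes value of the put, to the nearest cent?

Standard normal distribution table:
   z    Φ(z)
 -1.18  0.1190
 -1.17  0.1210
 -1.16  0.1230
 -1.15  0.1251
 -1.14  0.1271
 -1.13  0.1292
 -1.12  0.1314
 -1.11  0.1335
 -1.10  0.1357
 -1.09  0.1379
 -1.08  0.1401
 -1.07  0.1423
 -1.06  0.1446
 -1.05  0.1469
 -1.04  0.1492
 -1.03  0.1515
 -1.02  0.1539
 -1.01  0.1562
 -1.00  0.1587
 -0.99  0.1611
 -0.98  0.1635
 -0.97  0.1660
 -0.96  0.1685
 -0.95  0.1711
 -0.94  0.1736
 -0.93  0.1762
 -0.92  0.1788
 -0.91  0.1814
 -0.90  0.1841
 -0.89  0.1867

T = 0.75;  σ√T = 0.2425
d₁ = [ln(90/75) + (0.09 + 0.28²/2)·0.75] / 0.2425 = [0.1823 + 0.0969] / 0.2425 = 1.1515 ≈ 1.15
d₂ = d₁ − σ√T = 1.1515 − 0.2425 = 0.9090 ≈ 0.91
exp(−rT) = exp(−0.09·0.75) = 0.9347
N(−d₂) = N(-0.91) = 0.1814;  N(−d₁) = N(-1.15) = 0.1251
P = 75·0.9347·0.1814 − 90·0.1251 = 12.7166 − 11.2590 = 1.4576

$1.46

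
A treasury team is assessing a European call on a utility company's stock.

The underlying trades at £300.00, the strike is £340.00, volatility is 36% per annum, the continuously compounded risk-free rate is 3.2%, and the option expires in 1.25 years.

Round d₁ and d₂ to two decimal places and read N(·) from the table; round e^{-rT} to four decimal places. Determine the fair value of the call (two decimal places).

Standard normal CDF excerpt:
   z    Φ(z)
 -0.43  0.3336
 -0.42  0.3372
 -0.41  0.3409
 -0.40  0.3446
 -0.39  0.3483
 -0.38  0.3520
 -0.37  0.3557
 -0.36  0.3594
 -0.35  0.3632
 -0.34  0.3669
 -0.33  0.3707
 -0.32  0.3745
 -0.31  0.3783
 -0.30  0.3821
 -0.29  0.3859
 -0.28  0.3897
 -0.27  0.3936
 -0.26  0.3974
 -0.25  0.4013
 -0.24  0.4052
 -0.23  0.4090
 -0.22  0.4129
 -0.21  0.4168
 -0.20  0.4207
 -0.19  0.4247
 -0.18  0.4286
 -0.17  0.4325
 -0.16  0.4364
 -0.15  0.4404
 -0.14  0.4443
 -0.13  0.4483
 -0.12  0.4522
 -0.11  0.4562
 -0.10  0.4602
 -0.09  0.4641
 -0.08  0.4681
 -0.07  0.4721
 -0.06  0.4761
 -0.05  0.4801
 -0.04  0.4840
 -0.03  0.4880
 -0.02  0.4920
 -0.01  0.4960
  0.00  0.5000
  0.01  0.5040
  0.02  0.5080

σ√T = 0.36 × 1.1180 = 0.4025
ln(S/K) + (r + σ²/2)T = ln(300/340) + (0.032 + 0.36²/2)·1.25 = -0.1252 + 0.1210 = -0.0042
d₁ = -0.0042 / 0.4025 = -0.0103 ≈ -0.01
d₂ = d₁ − σ√T = -0.0103 − 0.4025 = -0.4128 ≈ -0.41
exp(−rT) = exp(−0.032·1.25) = 0.9608
N(d₁) = N(-0.01) = 0.4960;  N(d₂) = N(-0.41) = 0.3409
C = 300·0.4960 − 340·0.9608·0.3409 = 148.8000 − 111.3625 = 37.4375

£37.44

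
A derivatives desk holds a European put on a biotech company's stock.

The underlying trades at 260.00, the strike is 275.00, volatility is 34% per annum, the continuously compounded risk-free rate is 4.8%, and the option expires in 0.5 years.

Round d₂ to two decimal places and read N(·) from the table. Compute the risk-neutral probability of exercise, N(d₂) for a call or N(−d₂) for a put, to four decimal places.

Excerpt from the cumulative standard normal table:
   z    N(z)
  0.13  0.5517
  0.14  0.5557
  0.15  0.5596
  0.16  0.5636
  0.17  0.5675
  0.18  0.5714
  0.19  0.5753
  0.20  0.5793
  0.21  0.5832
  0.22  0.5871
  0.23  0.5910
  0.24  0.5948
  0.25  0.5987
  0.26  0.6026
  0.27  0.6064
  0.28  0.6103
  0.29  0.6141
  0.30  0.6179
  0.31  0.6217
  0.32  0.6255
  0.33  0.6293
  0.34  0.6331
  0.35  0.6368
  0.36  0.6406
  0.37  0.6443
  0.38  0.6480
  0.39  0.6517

0.5987

σ√T = 0.34·√0.5 = 0.2404
d₁ = [ln(260/275) + (0.048 + 0.34²/2)·0.5] / 0.2404 = [-0.0561 + 0.0529] / 0.2404 = -0.0133 ⇒ -0.01
d₂ = d₁ − σ√T = -0.0133 − 0.2404 = -0.2537 ⇒ -0.25
Pr(exercise) under Q = N(−d₂) = N(0.25) = 0.5987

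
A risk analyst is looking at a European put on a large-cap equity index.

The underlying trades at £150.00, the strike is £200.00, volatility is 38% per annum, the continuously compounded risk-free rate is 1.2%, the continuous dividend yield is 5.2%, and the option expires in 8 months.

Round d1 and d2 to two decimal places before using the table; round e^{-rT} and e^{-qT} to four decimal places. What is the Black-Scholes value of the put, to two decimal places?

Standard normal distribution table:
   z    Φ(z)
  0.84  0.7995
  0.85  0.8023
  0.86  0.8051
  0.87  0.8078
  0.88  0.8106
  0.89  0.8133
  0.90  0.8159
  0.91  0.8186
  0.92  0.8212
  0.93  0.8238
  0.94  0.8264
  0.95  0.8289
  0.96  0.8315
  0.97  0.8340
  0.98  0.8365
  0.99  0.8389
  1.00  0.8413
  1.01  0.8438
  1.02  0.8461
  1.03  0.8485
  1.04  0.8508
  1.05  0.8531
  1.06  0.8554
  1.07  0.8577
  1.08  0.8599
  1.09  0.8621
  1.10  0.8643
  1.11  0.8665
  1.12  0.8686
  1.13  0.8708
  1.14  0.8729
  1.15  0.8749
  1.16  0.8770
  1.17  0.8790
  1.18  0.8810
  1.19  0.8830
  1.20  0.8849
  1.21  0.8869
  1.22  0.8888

£57.75

σ√T = 0.38 × 0.8165 = 0.3103
d₁ = [ln(150/200) + (0.012 − 0.052 + ½·0.38²)·0.6667] / (σ√T) = (-0.2877 + 0.0215) / 0.3103 = -0.8580 which rounds to -0.86
d₂ = -0.8580 − 0.3103 = -1.1683 which rounds to -1.17
exp(−qT) = exp(−0.052·0.6667) = 0.9659;  exp(−rT) = exp(−0.012·0.6667) = 0.9920
P = 200·0.9920·N(1.17) − 150·0.9659·N(0.86) = 200·0.9920·0.8790 − 150·0.9659·0.8051 = 174.3936 − 116.6469 = 57.7467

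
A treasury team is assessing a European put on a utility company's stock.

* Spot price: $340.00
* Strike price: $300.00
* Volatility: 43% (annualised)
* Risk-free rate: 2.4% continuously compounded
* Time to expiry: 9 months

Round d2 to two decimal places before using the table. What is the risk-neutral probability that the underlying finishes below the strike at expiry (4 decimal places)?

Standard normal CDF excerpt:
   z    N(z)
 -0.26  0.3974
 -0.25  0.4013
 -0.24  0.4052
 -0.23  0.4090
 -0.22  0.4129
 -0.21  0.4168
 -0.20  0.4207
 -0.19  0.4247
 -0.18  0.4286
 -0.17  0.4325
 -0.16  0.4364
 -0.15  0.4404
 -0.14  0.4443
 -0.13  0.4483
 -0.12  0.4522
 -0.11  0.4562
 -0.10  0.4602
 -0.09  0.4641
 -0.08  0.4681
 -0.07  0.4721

0.4207

T = 0.75;  σ√T = 0.3724
d₁ = [ln(340/300) + (0.024 + ½·0.43²)·0.75] / (σ√T) = (0.1252 + 0.0873) / 0.3724 = 0.5706 which rounds to 0.57
d₂ = 0.5706 − 0.3724 = 0.1982 which rounds to 0.20
Pr(exercise) under Q = N(−d₂) = N(-0.20) = 0.4207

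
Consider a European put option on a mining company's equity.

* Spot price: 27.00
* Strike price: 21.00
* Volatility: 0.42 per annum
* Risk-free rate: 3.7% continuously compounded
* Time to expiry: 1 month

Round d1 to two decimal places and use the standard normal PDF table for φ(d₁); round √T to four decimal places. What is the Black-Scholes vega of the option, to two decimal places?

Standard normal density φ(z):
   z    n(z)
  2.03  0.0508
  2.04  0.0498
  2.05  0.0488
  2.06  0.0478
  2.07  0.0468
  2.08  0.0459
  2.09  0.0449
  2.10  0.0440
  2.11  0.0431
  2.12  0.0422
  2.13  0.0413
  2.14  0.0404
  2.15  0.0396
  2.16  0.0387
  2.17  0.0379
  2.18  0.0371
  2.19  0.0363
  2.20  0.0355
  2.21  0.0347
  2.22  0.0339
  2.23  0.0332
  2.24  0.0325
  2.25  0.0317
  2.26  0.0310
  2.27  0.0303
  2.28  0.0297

σ√T = 0.42·√0.08333 = 0.1212
d₁ = [ln(27/21) + (0.037 + ½·0.42²)·0.08333] / (σ√T) = (0.2513 + 0.0104) / 0.1212 = 2.1589 ⇒ 2.16
√T = √0.08333 = 0.2887
φ(d₁) = φ(2.16) = 0.0387
vega = S·φ(d₁)·√T = 27·0.0387·0.2887 = 0.3017

0.30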